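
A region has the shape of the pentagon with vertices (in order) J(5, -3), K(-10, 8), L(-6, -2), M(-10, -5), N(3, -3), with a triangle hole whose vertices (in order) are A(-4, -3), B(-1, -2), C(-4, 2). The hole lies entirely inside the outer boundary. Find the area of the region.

Outer boundary:
Apply Gauss's area formula: 2A = Σ (x_i·y_{i+1} − x_{i+1}·y_i), indices taken mod 5.
Σ = (10) + (68) + (10) + (45) + (6) = 139
Area = |Σ|/2 = 69.5.
Hole:
Apply Gauss's area formula: 2A = Σ (x_i·y_{i+1} − x_{i+1}·y_i), indices taken mod 3.
Σ = (5) + (-10) + (20) = 15
Area = |Σ|/2 = 7.5.
Net area = 69.5 − 7.5 = 62.

62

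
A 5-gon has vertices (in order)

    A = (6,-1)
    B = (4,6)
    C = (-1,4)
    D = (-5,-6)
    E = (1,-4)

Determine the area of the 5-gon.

Σ = (40) + (22) + (26) + (26) + (23) = 137
Area = |Σ|/2 = 68.5.

68.5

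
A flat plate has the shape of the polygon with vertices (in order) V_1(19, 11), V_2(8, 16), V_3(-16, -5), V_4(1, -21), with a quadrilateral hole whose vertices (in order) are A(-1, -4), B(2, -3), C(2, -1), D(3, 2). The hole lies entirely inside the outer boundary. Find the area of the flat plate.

585.5

Outer boundary:
Apply Gauss's area formula: 2A = Σ (x_i·y_{i+1} − x_{i+1}·y_i), indices taken mod 4.
Cross-terms: 216, 216, 341, 410  ⇒  Σ = 1183
Area = |Σ|/2 = 591.5.
Hole:
Apply Gauss's area formula: 2A = Σ (x_i·y_{i+1} − x_{i+1}·y_i), indices taken mod 4.
Σ = (11) + (4) + (7) + (-10) = 12
Area = |Σ|/2 = 6.
Net area = 591.5 − 6 = 585.5.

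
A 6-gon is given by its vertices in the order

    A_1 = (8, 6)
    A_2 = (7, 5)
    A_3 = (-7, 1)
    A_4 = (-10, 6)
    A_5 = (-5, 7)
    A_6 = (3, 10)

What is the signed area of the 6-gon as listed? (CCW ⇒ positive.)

Apply the surveyor's formula: 2A = Σ (x_i·y_{i+1} − x_{i+1}·y_i), indices taken mod 6.
Σ = (-2) + (42) + (-32) + (-40) + (-71) + (-62) = -165
Signed area = Σ/2 = -82.5 (negative ⇒ clockwise traversal).

-82.5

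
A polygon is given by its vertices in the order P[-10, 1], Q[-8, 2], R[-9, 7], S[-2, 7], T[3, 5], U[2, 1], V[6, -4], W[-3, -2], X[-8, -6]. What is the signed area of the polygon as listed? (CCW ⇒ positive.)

Cross-terms: -12, -38, -49, -31, -7, -14, -24, 2, -68  ⇒  Σ = -241
Signed area = Σ/2 = -120.5 (negative ⇒ clockwise traversal).

-120.5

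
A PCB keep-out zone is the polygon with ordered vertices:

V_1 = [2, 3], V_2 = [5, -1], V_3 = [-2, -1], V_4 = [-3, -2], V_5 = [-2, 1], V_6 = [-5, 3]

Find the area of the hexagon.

26

Σ = (-17) + (-7) + (1) + (-7) + (-1) + (-21) = -52
Area = |Σ|/2 = 26.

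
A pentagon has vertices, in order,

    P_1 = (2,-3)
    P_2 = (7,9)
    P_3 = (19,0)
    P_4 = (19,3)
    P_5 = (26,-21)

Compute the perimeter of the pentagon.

|P_1P_2| = √((5)² + (12)²) = √169 = 13
|P_2P_3| = √((12)² + (-9)²) = √225 = 15
|P_3P_4| = √((0)² + (3)²) = √9 = 3
|P_4P_5| = √((7)² + (-24)²) = √625 = 25
|P_5P_1| = √((-24)² + (18)²) = √900 = 30
Perimeter = 13 + 15 + 3 + 25 + 30 = 86.

86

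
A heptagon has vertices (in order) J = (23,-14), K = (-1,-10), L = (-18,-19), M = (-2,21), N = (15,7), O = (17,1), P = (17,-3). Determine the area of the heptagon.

Apply Gauss's area formula: 2A = Σ (x_i·y_{i+1} − x_{i+1}·y_i), indices taken mod 7.
Σ = (-244) + (-161) + (-416) + (-329) + (-104) + (-68) + (-169) = -1491
Area = |Σ|/2 = 745.5.

745.5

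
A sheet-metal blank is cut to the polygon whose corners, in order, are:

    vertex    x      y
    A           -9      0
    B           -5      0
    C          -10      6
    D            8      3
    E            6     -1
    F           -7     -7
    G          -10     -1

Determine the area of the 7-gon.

Apply the shoelace formula: 2A = Σ (x_i·y_{i+1} − x_{i+1}·y_i), indices taken mod 7.
Σ = (0) + (-30) + (-78) + (-26) + (-49) + (-63) + (-9) = -255
Area = |Σ|/2 = 127.5.

127.5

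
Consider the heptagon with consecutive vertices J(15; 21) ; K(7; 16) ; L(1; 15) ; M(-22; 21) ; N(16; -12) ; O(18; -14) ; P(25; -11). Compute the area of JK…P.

647.5

Apply the shoelace formula: 2A = Σ (x_i·y_{i+1} − x_{i+1}·y_i), indices taken mod 7.
Cross-terms: 93, 89, 351, -72, -8, 152, 690  ⇒  Σ = 1295
Area = |Σ|/2 = 647.5.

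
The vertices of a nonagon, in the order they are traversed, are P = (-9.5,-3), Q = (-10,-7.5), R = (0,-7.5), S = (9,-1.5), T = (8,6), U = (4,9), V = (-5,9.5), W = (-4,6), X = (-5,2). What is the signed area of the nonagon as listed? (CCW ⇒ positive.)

222.375

Apply the shoelace (surveyor's) formula: 2A = Σ (x_i·y_{i+1} − x_{i+1}·y_i), indices taken mod 9.
Σ = (41.25) + (75) + (67.5) + (66) + (48) + (83) + (8) + (22) + (34) = 444.75
Signed area = Σ/2 = 222.375 (positive ⇒ counter-clockwise traversal).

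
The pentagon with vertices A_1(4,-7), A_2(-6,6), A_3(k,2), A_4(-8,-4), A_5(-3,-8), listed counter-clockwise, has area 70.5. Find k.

Write out the shoelace sum; only the two edges meeting at A_3 involve k:
2·Area = [((-6)·2 − k·6) + (k·(-4) − (-8)·2)] + 87
       = -10·k + 91 = 141
⇒ k = -5.

-5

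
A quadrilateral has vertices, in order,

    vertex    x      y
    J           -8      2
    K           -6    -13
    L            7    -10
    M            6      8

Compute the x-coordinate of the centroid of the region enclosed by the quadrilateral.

-13/153

Apply the shoelace (surveyor's) formula. First the cross-terms c_i = x_i·y_{i+1} − x_{i+1}·y_i:
  116, 151, 116, 76  ⇒  2A = 459, A = 229.5.
Then Σ (x_i + x_{i+1})·c_i = -117, so x̄ = -117 / (6·229.5) = -13/153.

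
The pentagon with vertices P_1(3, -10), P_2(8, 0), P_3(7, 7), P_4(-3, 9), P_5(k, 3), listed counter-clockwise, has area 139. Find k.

The doubled signed area Σ (x_i y_{i+1} − x_{i+1} y_i) is linear in k.
With k=0 it equals 202; the coefficient of k is -19 (from the two edges through P_5).
So -19·k + 202 = 2·139 = 278 ⇒ k = -4.

-4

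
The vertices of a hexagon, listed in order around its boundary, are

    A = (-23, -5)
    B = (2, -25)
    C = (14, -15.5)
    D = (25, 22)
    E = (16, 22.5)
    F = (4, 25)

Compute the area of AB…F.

Apply Gauss's area formula: 2A = Σ (x_i·y_{i+1} − x_{i+1}·y_i), indices taken mod 6.
Cross-terms: 585, 319, 695.5, 210.5, 310, 555  ⇒  Σ = 2675
Area = |Σ|/2 = 1337.5.

1337.5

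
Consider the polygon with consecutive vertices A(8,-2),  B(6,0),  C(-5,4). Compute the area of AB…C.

Apply the shoelace formula: 2A = Σ (x_i·y_{i+1} − x_{i+1}·y_i), indices taken mod 3.
Cross-terms: 12, 24, -22  ⇒  Σ = 14
Area = |Σ|/2 = 7.

7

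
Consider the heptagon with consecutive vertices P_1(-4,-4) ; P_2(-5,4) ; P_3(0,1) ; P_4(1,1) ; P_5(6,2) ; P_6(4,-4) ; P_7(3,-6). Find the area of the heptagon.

63

Apply the shoelace (surveyor's) formula: 2A = Σ (x_i·y_{i+1} − x_{i+1}·y_i), indices taken mod 7.
Σ = (-36) + (-5) + (-1) + (-4) + (-32) + (-12) + (-36) = -126
Area = |Σ|/2 = 63.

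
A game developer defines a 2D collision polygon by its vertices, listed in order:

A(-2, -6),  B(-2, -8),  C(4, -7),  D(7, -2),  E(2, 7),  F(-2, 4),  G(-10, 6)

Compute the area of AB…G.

Σ = (4) + (46) + (41) + (53) + (22) + (28) + (72) = 266
Area = |Σ|/2 = 133.

133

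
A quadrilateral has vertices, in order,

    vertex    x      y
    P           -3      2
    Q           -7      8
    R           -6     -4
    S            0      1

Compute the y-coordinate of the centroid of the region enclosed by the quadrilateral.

11/9

Apply Gauss's area formula. First the cross-terms c_i = x_i·y_{i+1} − x_{i+1}·y_i:
  -10, 76, -6, 3  ⇒  2A = 63, A = 31.5.
Then Σ (y_i + y_{i+1})·c_i = 231, so ȳ = 231 / (6·31.5) = 11/9.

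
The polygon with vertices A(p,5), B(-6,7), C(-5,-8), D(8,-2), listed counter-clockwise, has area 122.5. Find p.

2

The doubled signed area Σ (x_i y_{i+1} − x_{i+1} y_i) is linear in p.
With p=0 it equals 227; the coefficient of p is 9 (from the two edges through A).
So 9·p + 227 = 2·122.5 = 245 ⇒ p = 2.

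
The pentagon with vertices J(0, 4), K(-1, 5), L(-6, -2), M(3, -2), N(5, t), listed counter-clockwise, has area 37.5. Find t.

Write out the shoelace sum; only the two edges meeting at N involve t:
2·Area = [(3·t − 5·(-2)) + (5·4 − 0·t)] + 54
       = 3·t + 84 = 75
⇒ t = -3.

-3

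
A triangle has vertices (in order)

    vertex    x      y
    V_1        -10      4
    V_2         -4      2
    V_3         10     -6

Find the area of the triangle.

Σ = (-4) + (4) + (-20) = -20
Area = |Σ|/2 = 10.

10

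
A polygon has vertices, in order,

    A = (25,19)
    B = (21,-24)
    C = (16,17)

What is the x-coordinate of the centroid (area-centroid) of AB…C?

Apply the surveyor's formula. First the cross-terms c_i = x_i·y_{i+1} − x_{i+1}·y_i:
  -999, 741, -121  ⇒  2A = -379, A = -189.5.
Then Σ (x_i + x_{i+1})·c_i = -23498, so x̄ = -23498 / (6·(-189.5)) = 62/3.

62/3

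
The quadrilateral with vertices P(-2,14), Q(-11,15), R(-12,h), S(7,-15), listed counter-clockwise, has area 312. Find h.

The doubled signed area Σ (x_i y_{i+1} − x_{i+1} y_i) is linear in h.
With h=0 it equals 552; the coefficient of h is -18 (from the two edges through R).
So -18·h + 552 = 2·312 = 624 ⇒ h = -4.

-4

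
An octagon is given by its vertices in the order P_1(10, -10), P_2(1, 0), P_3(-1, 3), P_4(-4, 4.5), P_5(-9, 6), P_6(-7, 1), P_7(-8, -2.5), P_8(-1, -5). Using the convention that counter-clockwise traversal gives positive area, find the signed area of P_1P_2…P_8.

Σ = (10) + (3) + (7.5) + (16.5) + (33) + (25.5) + (37.5) + (60) = 193
Signed area = Σ/2 = 96.5 (positive ⇒ counter-clockwise traversal).

96.5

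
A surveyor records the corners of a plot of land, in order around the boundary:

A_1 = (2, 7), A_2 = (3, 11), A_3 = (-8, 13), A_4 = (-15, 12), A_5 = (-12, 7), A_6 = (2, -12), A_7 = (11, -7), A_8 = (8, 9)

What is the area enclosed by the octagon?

353.5

Apply the shoelace formula: 2A = Σ (x_i·y_{i+1} − x_{i+1}·y_i), indices taken mod 8.
Cross-terms: 1, 127, 99, 39, 130, 118, 155, 38  ⇒  Σ = 707
Area = |Σ|/2 = 353.5.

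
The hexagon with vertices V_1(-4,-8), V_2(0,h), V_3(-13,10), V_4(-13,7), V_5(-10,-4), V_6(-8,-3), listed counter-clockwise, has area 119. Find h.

3

The doubled signed area Σ (x_i y_{i+1} − x_{i+1} y_i) is linear in h.
With h=0 it equals 211; the coefficient of h is 9 (from the two edges through V_2).
So 9·h + 211 = 2·119 = 238 ⇒ h = 3.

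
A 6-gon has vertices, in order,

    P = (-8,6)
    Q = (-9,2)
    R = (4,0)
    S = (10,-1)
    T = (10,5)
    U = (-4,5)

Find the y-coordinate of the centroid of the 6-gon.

Apply the shoelace (surveyor's) formula. First the cross-terms c_i = x_i·y_{i+1} − x_{i+1}·y_i:
  38, -8, -4, 60, 70, 16  ⇒  2A = 172, A = 86.
Then Σ (y_i + y_{i+1})·c_i = 1408, so ȳ = 1408 / (6·86) = 352/129.

352/129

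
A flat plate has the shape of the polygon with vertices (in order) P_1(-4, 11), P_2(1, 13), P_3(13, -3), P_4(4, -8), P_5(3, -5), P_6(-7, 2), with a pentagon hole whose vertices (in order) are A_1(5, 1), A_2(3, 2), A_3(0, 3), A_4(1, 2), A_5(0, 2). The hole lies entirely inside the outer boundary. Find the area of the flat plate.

208

Outer boundary:
Σ = (-63) + (-172) + (-92) + (4) + (-29) + (-69) = -421
Area = |Σ|/2 = 210.5.
Hole:
Apply the surveyor's formula: 2A = Σ (x_i·y_{i+1} − x_{i+1}·y_i), indices taken mod 5.
Σ = (7) + (9) + (-3) + (2) + (-10) = 5
Area = |Σ|/2 = 2.5.
Net area = 210.5 − 2.5 = 208.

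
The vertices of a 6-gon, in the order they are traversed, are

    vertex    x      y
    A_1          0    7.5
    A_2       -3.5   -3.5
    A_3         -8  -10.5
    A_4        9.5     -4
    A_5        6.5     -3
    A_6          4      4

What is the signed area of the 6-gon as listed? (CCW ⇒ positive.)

116.125

Apply Gauss's area formula: 2A = Σ (x_i·y_{i+1} − x_{i+1}·y_i), indices taken mod 6.
A_1→A_2: (0)(-3.5) − (-3.5)(7.5) = 26.25
A_2→A_3: (-3.5)(-10.5) − (-8)(-3.5) = 8.75
A_3→A_4: (-8)(-4) − (9.5)(-10.5) = 131.75
A_4→A_5: (9.5)(-3) − (6.5)(-4) = -2.5
A_5→A_6: (6.5)(4) − (4)(-3) = 38
A_6→A_1: (4)(7.5) − (0)(4) = 30
Σ = 232.25
Signed area = Σ/2 = 116.125 (positive ⇒ counter-clockwise traversal).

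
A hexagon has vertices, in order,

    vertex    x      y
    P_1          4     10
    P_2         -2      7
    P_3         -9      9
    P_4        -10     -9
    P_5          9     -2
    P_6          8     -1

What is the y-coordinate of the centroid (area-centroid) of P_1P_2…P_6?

Apply the shoelace formula. First the cross-terms c_i = x_i·y_{i+1} − x_{i+1}·y_i:
  48, 45, 171, 101, 7, 84  ⇒  2A = 456, A = 228.
Then Σ (y_i + y_{i+1})·c_i = 1160, so ȳ = 1160 / (6·228) = 145/171.

145/171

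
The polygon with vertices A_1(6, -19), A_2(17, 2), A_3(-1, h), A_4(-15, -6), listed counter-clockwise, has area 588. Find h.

The doubled signed area Σ (x_i y_{i+1} − x_{i+1} y_i) is linear in h.
With h=0 it equals 664; the coefficient of h is 32 (from the two edges through A_3).
So 32·h + 664 = 2·588 = 1176 ⇒ h = 16.

16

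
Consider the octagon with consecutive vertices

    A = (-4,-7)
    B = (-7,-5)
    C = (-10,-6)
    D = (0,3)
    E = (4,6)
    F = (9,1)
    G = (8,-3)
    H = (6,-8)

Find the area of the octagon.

Apply Gauss's area formula: 2A = Σ (x_i·y_{i+1} − x_{i+1}·y_i), indices taken mod 8.
Σ = (-29) + (-8) + (-30) + (-12) + (-50) + (-35) + (-46) + (-74) = -284
Area = |Σ|/2 = 142.

142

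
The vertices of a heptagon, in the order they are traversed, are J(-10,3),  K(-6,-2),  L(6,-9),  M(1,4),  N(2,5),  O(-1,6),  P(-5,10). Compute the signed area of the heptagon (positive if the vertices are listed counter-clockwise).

Apply the shoelace formula: 2A = Σ (x_i·y_{i+1} − x_{i+1}·y_i), indices taken mod 7.
Σ = (38) + (66) + (33) + (-3) + (17) + (20) + (85) = 256
Signed area = Σ/2 = 128 (positive ⇒ counter-clockwise traversal).

128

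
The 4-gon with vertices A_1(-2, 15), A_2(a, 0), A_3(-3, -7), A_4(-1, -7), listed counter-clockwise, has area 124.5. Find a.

Write out the shoelace sum; only the two edges meeting at A_2 involve a:
2·Area = [((-2)·0 − a·15) + (a·(-7) − (-3)·0)] + -15
       = -22·a + -15 = 249
⇒ a = -12.

-12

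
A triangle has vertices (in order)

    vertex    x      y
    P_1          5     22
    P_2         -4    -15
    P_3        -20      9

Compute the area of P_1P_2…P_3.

404

Σ = (13) + (-336) + (-485) = -808
Area = |Σ|/2 = 404.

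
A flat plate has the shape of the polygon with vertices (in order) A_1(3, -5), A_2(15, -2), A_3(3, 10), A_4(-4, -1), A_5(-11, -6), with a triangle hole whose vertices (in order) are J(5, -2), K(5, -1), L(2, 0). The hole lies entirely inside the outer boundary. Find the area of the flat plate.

Outer boundary:
Apply the surveyor's formula: 2A = Σ (x_i·y_{i+1} − x_{i+1}·y_i), indices taken mod 5.
Cross-terms: 69, 156, 37, 13, 73  ⇒  Σ = 348
Area = |Σ|/2 = 174.
Hole:
Σ = (5) + (2) + (-4) = 3
Area = |Σ|/2 = 1.5.
Net area = 174 − 1.5 = 172.5.

172.5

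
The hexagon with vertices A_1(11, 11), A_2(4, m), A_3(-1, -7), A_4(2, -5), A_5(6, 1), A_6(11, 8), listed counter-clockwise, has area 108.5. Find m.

The doubled signed area Σ (x_i y_{i+1} − x_{i+1} y_i) is linear in m.
With m=0 it equals 49; the coefficient of m is 12 (from the two edges through A_2).
So 12·m + 49 = 2·108.5 = 217 ⇒ m = 14.

14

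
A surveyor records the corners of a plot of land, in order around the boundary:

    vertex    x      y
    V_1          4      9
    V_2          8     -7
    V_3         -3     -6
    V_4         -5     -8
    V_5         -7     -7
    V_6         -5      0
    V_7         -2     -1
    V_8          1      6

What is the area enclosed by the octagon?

Apply Gauss's area formula: 2A = Σ (x_i·y_{i+1} − x_{i+1}·y_i), indices taken mod 8.
Σ = (-100) + (-69) + (-6) + (-21) + (-35) + (5) + (-11) + (-15) = -252
Area = |Σ|/2 = 126.

126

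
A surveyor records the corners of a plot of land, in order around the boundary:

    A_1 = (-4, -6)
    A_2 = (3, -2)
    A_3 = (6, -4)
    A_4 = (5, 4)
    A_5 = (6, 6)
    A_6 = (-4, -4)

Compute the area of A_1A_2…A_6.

Apply Gauss's area formula: 2A = Σ (x_i·y_{i+1} − x_{i+1}·y_i), indices taken mod 6.
Σ = (26) + (0) + (44) + (6) + (0) + (8) = 84
Area = |Σ|/2 = 42.

42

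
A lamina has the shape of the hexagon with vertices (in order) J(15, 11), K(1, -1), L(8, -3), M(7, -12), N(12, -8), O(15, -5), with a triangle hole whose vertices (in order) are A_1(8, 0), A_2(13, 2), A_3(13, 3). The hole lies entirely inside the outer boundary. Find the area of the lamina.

143.5

Outer boundary:
J→K: (15)(-1) − (1)(11) = -26
K→L: (1)(-3) − (8)(-1) = 5
L→M: (8)(-12) − (7)(-3) = -75
M→N: (7)(-8) − (12)(-12) = 88
N→O: (12)(-5) − (15)(-8) = 60
O→J: (15)(11) − (15)(-5) = 240
Σ = 292
Area = |Σ|/2 = 146.
Hole:
Σ = (16) + (13) + (-24) = 5
Area = |Σ|/2 = 2.5.
Net area = 146 − 2.5 = 143.5.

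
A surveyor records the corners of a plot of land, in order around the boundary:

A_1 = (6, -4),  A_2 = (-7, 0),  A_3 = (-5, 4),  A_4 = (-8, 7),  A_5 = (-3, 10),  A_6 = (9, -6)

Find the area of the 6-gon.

Σ = (-28) + (-28) + (-3) + (-59) + (-72) + (0) = -190
Area = |Σ|/2 = 95.

95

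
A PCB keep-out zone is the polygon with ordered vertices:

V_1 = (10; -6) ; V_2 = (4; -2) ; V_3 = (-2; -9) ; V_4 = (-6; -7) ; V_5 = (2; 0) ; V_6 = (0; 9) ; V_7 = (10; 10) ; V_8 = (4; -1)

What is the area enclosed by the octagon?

99

Σ = (4) + (-40) + (-40) + (14) + (18) + (-90) + (-50) + (-14) = -198
Area = |Σ|/2 = 99.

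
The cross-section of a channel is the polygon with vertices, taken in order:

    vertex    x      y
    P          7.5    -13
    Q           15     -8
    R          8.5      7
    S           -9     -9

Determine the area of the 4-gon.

Σ = (135) + (173) + (-13.5) + (184.5) = 479
Area = |Σ|/2 = 239.5.

239.5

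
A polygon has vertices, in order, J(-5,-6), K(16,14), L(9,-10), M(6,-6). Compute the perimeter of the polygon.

70

|JK| = √((21)² + (20)²) = √841 = 29
|KL| = √((-7)² + (-24)²) = √625 = 25
|LM| = √((-3)² + (4)²) = √25 = 5
|MJ| = √((-11)² + (0)²) = √121 = 11
Perimeter = 29 + 25 + 5 + 11 = 70.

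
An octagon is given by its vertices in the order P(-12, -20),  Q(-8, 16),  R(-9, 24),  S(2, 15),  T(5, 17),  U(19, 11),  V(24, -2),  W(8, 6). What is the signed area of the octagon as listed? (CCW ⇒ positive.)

Σ = (-352) + (-48) + (-183) + (-41) + (-268) + (-302) + (160) + (-88) = -1122
Signed area = Σ/2 = -561 (negative ⇒ clockwise traversal).

-561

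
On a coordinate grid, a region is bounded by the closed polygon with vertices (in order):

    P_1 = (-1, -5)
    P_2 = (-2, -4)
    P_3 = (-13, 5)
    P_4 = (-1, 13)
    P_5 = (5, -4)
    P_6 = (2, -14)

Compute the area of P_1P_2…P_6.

Apply the shoelace (surveyor's) formula: 2A = Σ (x_i·y_{i+1} − x_{i+1}·y_i), indices taken mod 6.
Σ = (-6) + (-62) + (-164) + (-61) + (-62) + (-24) = -379
Area = |Σ|/2 = 189.5.

189.5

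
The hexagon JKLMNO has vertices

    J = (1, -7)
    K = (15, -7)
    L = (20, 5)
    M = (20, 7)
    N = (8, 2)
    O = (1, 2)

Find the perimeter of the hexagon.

|JK| = √((14)² + (0)²) = √196 = 14
|KL| = √((5)² + (12)²) = √169 = 13
|LM| = √((0)² + (2)²) = √4 = 2
|MN| = √((-12)² + (-5)²) = √169 = 13
|NO| = √((-7)² + (0)²) = √49 = 7
|OJ| = √((0)² + (-9)²) = √81 = 9
Perimeter = 14 + 13 + 2 + 13 + 7 + 9 = 58.

58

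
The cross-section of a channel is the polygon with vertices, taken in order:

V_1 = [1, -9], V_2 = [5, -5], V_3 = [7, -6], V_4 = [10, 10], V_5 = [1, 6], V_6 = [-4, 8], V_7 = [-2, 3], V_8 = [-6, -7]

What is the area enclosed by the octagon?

177

Apply the shoelace (surveyor's) formula: 2A = Σ (x_i·y_{i+1} − x_{i+1}·y_i), indices taken mod 8.
V_1→V_2: (1)(-5) − (5)(-9) = 40
V_2→V_3: (5)(-6) − (7)(-5) = 5
V_3→V_4: (7)(10) − (10)(-6) = 130
V_4→V_5: (10)(6) − (1)(10) = 50
V_5→V_6: (1)(8) − (-4)(6) = 32
V_6→V_7: (-4)(3) − (-2)(8) = 4
V_7→V_8: (-2)(-7) − (-6)(3) = 32
V_8→V_1: (-6)(-9) − (1)(-7) = 61
Σ = 354
Area = |Σ|/2 = 177.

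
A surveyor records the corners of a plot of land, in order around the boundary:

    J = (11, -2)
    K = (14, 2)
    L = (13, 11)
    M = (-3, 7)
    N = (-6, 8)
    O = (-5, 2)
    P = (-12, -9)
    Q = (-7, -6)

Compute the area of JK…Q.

253

Apply the shoelace formula: 2A = Σ (x_i·y_{i+1} − x_{i+1}·y_i), indices taken mod 8.
Σ = (50) + (128) + (124) + (18) + (28) + (69) + (9) + (80) = 506
Area = |Σ|/2 = 253.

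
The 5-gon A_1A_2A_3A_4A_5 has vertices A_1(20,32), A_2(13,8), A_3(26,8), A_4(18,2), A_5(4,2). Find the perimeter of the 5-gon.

|A_1A_2| = √((-7)² + (-24)²) = √625 = 25
|A_2A_3| = √((13)² + (0)²) = √169 = 13
|A_3A_4| = √((-8)² + (-6)²) = √100 = 10
|A_4A_5| = √((-14)² + (0)²) = √196 = 14
|A_5A_1| = √((16)² + (30)²) = √1156 = 34
Perimeter = 25 + 13 + 10 + 14 + 34 = 96.

96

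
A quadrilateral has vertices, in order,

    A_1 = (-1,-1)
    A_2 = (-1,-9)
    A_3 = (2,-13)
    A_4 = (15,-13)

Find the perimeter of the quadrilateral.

46

|A_1A_2| = √((0)² + (-8)²) = √64 = 8
|A_2A_3| = √((3)² + (-4)²) = √25 = 5
|A_3A_4| = √((13)² + (0)²) = √169 = 13
|A_4A_1| = √((-16)² + (12)²) = √400 = 20
Perimeter = 8 + 5 + 13 + 20 = 46.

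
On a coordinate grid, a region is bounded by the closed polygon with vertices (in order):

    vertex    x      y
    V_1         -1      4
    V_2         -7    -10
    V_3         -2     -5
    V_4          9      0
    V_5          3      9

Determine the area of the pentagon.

V_1→V_2: (-1)(-10) − (-7)(4) = 38
V_2→V_3: (-7)(-5) − (-2)(-10) = 15
V_3→V_4: (-2)(0) − (9)(-5) = 45
V_4→V_5: (9)(9) − (3)(0) = 81
V_5→V_1: (3)(4) − (-1)(9) = 21
Σ = 200
Area = |Σ|/2 = 100.

100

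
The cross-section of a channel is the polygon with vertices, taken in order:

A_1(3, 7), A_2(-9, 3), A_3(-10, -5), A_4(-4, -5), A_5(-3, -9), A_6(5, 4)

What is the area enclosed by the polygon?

Apply the shoelace (surveyor's) formula: 2A = Σ (x_i·y_{i+1} − x_{i+1}·y_i), indices taken mod 6.
A_1→A_2: (3)(3) − (-9)(7) = 72
A_2→A_3: (-9)(-5) − (-10)(3) = 75
A_3→A_4: (-10)(-5) − (-4)(-5) = 30
A_4→A_5: (-4)(-9) − (-3)(-5) = 21
A_5→A_6: (-3)(4) − (5)(-9) = 33
A_6→A_1: (5)(7) − (3)(4) = 23
Σ = 254
Area = |Σ|/2 = 127.

127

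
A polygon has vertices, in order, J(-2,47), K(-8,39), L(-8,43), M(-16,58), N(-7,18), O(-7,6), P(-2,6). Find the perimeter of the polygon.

130

|JK| = √((-6)² + (-8)²) = √100 = 10
|KL| = √((0)² + (4)²) = √16 = 4
|LM| = √((-8)² + (15)²) = √289 = 17
|MN| = √((9)² + (-40)²) = √1681 = 41
|NO| = √((0)² + (-12)²) = √144 = 12
|OP| = √((5)² + (0)²) = √25 = 5
|PJ| = √((0)² + (41)²) = √1681 = 41
Perimeter = 10 + 4 + 17 + 41 + 12 + 5 + 41 = 130.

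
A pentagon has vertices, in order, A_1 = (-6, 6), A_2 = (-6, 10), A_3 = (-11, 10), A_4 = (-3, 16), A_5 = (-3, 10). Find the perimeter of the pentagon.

|A_1A_2| = √((0)² + (4)²) = √16 = 4
|A_2A_3| = √((-5)² + (0)²) = √25 = 5
|A_3A_4| = √((8)² + (6)²) = √100 = 10
|A_4A_5| = √((0)² + (-6)²) = √36 = 6
|A_5A_1| = √((-3)² + (-4)²) = √25 = 5
Perimeter = 4 + 5 + 10 + 6 + 5 = 30.

30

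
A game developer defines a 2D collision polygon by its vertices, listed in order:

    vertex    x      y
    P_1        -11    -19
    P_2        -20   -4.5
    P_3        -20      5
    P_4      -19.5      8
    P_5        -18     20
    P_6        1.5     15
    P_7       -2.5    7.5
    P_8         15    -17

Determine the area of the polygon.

Apply the surveyor's formula: 2A = Σ (x_i·y_{i+1} − x_{i+1}·y_i), indices taken mod 8.
Cross-terms: -330.5, -190, -62.5, -246, -300, 48.75, -70, -472  ⇒  Σ = -1622.25
Area = |Σ|/2 = 811.125.

811.125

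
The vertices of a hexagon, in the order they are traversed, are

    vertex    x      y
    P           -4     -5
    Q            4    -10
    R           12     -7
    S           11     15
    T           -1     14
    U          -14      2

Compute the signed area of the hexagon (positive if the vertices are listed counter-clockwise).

425

Apply the shoelace formula: 2A = Σ (x_i·y_{i+1} − x_{i+1}·y_i), indices taken mod 6.
P→Q: (-4)(-10) − (4)(-5) = 60
Q→R: (4)(-7) − (12)(-10) = 92
R→S: (12)(15) − (11)(-7) = 257
S→T: (11)(14) − (-1)(15) = 169
T→U: (-1)(2) − (-14)(14) = 194
U→P: (-14)(-5) − (-4)(2) = 78
Σ = 850
Signed area = Σ/2 = 425 (positive ⇒ counter-clockwise traversal).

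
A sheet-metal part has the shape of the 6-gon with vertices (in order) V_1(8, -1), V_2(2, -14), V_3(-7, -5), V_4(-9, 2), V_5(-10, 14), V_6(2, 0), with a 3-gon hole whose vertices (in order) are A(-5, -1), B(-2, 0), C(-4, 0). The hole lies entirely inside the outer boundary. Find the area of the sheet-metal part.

Outer boundary:
Cross-terms: -110, -108, -59, -106, -28, -2  ⇒  Σ = -413
Area = |Σ|/2 = 206.5.
Hole:
Apply Gauss's area formula: 2A = Σ (x_i·y_{i+1} − x_{i+1}·y_i), indices taken mod 3.
Σ = (-2) + (0) + (4) = 2
Area = |Σ|/2 = 1.
Net area = 206.5 − 1 = 205.5.

205.5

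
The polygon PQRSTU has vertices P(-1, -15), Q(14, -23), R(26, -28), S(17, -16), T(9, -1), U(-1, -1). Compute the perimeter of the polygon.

|PQ| = √((15)² + (-8)²) = √289 = 17
|QR| = √((12)² + (-5)²) = √169 = 13
|RS| = √((-9)² + (12)²) = √225 = 15
|ST| = √((-8)² + (15)²) = √289 = 17
|TU| = √((-10)² + (0)²) = √100 = 10
|UP| = √((0)² + (-14)²) = √196 = 14
Perimeter = 17 + 13 + 15 + 17 + 10 + 14 = 86.

86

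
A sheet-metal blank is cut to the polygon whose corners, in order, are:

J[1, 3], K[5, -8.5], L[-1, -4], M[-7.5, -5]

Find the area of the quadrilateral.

47.25

Apply the shoelace (surveyor's) formula: 2A = Σ (x_i·y_{i+1} − x_{i+1}·y_i), indices taken mod 4.
Σ = (-23.5) + (-28.5) + (-25) + (-17.5) = -94.5
Area = |Σ|/2 = 47.25.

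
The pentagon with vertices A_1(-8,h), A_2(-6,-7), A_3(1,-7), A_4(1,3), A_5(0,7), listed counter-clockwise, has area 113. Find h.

Write out the shoelace sum; only the two edges meeting at A_1 involve h:
2·Area = [(0·h − (-8)·7) + ((-8)·(-7) − (-6)·h)] + 66
       = 6·h + 178 = 226
⇒ h = 8.

8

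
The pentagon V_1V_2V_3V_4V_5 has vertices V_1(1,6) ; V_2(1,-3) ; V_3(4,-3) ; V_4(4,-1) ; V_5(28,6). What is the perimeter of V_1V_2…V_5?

66

|V_1V_2| = √((0)² + (-9)²) = √81 = 9
|V_2V_3| = √((3)² + (0)²) = √9 = 3
|V_3V_4| = √((0)² + (2)²) = √4 = 2
|V_4V_5| = √((24)² + (7)²) = √625 = 25
|V_5V_1| = √((-27)² + (0)²) = √729 = 27
Perimeter = 9 + 3 + 2 + 25 + 27 = 66.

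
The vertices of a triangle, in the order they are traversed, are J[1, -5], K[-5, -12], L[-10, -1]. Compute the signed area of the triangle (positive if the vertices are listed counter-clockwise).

Apply the shoelace formula: 2A = Σ (x_i·y_{i+1} − x_{i+1}·y_i), indices taken mod 3.
J→K: (1)(-12) − (-5)(-5) = -37
K→L: (-5)(-1) − (-10)(-12) = -115
L→J: (-10)(-5) − (1)(-1) = 51
Σ = -101
Signed area = Σ/2 = -50.5 (negative ⇒ clockwise traversal).

-50.5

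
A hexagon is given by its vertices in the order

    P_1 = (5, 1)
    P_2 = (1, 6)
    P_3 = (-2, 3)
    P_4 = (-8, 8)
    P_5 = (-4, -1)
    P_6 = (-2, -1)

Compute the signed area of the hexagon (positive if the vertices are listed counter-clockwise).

48.5

Apply the surveyor's formula: 2A = Σ (x_i·y_{i+1} − x_{i+1}·y_i), indices taken mod 6.
P_1→P_2: (5)(6) − (1)(1) = 29
P_2→P_3: (1)(3) − (-2)(6) = 15
P_3→P_4: (-2)(8) − (-8)(3) = 8
P_4→P_5: (-8)(-1) − (-4)(8) = 40
P_5→P_6: (-4)(-1) − (-2)(-1) = 2
P_6→P_1: (-2)(1) − (5)(-1) = 3
Σ = 97
Signed area = Σ/2 = 48.5 (positive ⇒ counter-clockwise traversal).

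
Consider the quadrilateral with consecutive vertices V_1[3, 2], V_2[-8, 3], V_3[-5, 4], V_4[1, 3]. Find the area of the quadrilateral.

9

Apply the surveyor's formula: 2A = Σ (x_i·y_{i+1} − x_{i+1}·y_i), indices taken mod 4.
Σ = (25) + (-17) + (-19) + (-7) = -18
Area = |Σ|/2 = 9.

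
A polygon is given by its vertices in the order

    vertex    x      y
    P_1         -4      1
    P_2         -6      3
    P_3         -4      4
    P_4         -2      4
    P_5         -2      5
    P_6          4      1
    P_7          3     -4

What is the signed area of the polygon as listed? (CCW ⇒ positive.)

Apply the surveyor's formula: 2A = Σ (x_i·y_{i+1} − x_{i+1}·y_i), indices taken mod 7.
Σ = (-6) + (-12) + (-8) + (-2) + (-22) + (-19) + (-13) = -82
Signed area = Σ/2 = -41 (negative ⇒ clockwise traversal).

-41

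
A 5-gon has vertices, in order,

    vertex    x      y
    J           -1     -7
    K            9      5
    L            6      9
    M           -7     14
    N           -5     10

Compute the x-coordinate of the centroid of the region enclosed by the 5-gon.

116/129

Apply the surveyor's formula. First the cross-terms c_i = x_i·y_{i+1} − x_{i+1}·y_i:
  58, 51, 147, 0, 45  ⇒  2A = 301, A = 150.5.
Then Σ (x_i + x_{i+1})·c_i = 812, so x̄ = 812 / (6·150.5) = 116/129.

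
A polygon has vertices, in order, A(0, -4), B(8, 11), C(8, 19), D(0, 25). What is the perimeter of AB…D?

64

|AB| = √((8)² + (15)²) = √289 = 17
|BC| = √((0)² + (8)²) = √64 = 8
|CD| = √((-8)² + (6)²) = √100 = 10
|DA| = √((0)² + (-29)²) = √841 = 29
Perimeter = 17 + 8 + 10 + 29 = 64.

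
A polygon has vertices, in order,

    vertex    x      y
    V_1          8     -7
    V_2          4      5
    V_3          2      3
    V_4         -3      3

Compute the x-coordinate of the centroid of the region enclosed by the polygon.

133/41

Apply the surveyor's formula. First the cross-terms c_i = x_i·y_{i+1} − x_{i+1}·y_i:
  68, 2, 15, -3  ⇒  2A = 82, A = 41.
Then Σ (x_i + x_{i+1})·c_i = 798, so x̄ = 798 / (6·41) = 133/41.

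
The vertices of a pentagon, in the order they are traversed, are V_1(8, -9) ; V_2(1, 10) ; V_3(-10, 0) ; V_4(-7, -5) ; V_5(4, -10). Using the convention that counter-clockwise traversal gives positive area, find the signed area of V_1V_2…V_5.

Σ = (89) + (100) + (50) + (90) + (44) = 373
Signed area = Σ/2 = 186.5 (positive ⇒ counter-clockwise traversal).

186.5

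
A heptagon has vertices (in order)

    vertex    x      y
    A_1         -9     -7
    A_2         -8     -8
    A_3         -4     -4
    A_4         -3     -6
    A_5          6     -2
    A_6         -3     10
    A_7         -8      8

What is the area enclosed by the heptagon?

154

A_1→A_2: (-9)(-8) − (-8)(-7) = 16
A_2→A_3: (-8)(-4) − (-4)(-8) = 0
A_3→A_4: (-4)(-6) − (-3)(-4) = 12
A_4→A_5: (-3)(-2) − (6)(-6) = 42
A_5→A_6: (6)(10) − (-3)(-2) = 54
A_6→A_7: (-3)(8) − (-8)(10) = 56
A_7→A_1: (-8)(-7) − (-9)(8) = 128
Σ = 308
Area = |Σ|/2 = 154.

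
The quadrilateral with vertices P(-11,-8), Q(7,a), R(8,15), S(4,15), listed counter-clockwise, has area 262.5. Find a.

The doubled signed area Σ (x_i y_{i+1} − x_{i+1} y_i) is linear in a.
With a=0 it equals 354; the coefficient of a is -19 (from the two edges through Q).
So -19·a + 354 = 2·262.5 = 525 ⇒ a = -9.

-9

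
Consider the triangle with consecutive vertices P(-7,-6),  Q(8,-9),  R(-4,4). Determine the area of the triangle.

Apply the shoelace formula: 2A = Σ (x_i·y_{i+1} − x_{i+1}·y_i), indices taken mod 3.
Σ = (111) + (-4) + (52) = 159
Area = |Σ|/2 = 79.5.

79.5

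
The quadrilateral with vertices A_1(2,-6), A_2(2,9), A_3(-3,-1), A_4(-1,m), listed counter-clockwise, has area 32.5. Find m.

-1

The doubled signed area Σ (x_i y_{i+1} − x_{i+1} y_i) is linear in m.
With m=0 it equals 60; the coefficient of m is -5 (from the two edges through A_4).
So -5·m + 60 = 2·32.5 = 65 ⇒ m = -1.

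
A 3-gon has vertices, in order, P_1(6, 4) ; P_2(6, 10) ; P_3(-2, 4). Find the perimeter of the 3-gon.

24

|P_1P_2| = √((0)² + (6)²) = √36 = 6
|P_2P_3| = √((-8)² + (-6)²) = √100 = 10
|P_3P_1| = √((8)² + (0)²) = √64 = 8
Perimeter = 6 + 10 + 8 = 24.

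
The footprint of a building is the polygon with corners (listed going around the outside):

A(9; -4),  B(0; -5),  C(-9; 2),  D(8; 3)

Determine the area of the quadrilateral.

Apply the shoelace (surveyor's) formula: 2A = Σ (x_i·y_{i+1} − x_{i+1}·y_i), indices taken mod 4.
A→B: (9)(-5) − (0)(-4) = -45
B→C: (0)(2) − (-9)(-5) = -45
C→D: (-9)(3) − (8)(2) = -43
D→A: (8)(-4) − (9)(3) = -59
Σ = -192
Area = |Σ|/2 = 96.

96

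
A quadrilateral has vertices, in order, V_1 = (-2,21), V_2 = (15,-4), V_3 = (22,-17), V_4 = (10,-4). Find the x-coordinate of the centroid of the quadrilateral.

593/57

Apply the shoelace formula. First the cross-terms c_i = x_i·y_{i+1} − x_{i+1}·y_i:
  -307, -167, 82, 202  ⇒  2A = -190, A = -95.
Then Σ (x_i + x_{i+1})·c_i = -5930, so x̄ = -5930 / (6·(-95)) = 593/57.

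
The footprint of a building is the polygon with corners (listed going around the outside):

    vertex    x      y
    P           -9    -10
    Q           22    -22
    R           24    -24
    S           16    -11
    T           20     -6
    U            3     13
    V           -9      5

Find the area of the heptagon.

603.5

Σ = (418) + (0) + (120) + (124) + (278) + (132) + (135) = 1207
Area = |Σ|/2 = 603.5.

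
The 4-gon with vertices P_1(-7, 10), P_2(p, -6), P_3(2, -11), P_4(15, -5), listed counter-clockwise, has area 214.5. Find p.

Write out the shoelace sum; only the two edges meeting at P_2 involve p:
2·Area = [((-7)·(-6) − p·10) + (p·(-11) − 2·(-6))] + 270
       = -21·p + 324 = 429
⇒ p = -5.

-5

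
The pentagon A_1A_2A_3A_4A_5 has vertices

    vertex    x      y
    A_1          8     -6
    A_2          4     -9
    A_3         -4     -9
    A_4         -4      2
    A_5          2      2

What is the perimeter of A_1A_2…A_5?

40

|A_1A_2| = √((-4)² + (-3)²) = √25 = 5
|A_2A_3| = √((-8)² + (0)²) = √64 = 8
|A_3A_4| = √((0)² + (11)²) = √121 = 11
|A_4A_5| = √((6)² + (0)²) = √36 = 6
|A_5A_1| = √((6)² + (-8)²) = √100 = 10
Perimeter = 5 + 8 + 11 + 6 + 10 = 40.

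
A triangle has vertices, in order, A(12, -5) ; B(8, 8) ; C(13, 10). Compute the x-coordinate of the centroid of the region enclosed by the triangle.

11

Apply Gauss's area formula. First the cross-terms c_i = x_i·y_{i+1} − x_{i+1}·y_i:
  136, -24, -185  ⇒  2A = -73, A = -36.5.
Then Σ (x_i + x_{i+1})·c_i = -2409, so x̄ = -2409 / (6·(-36.5)) = 11.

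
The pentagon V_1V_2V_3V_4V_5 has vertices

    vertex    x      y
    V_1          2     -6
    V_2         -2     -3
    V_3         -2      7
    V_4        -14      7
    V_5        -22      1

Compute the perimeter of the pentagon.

62

|V_1V_2| = √((-4)² + (3)²) = √25 = 5
|V_2V_3| = √((0)² + (10)²) = √100 = 10
|V_3V_4| = √((-12)² + (0)²) = √144 = 12
|V_4V_5| = √((-8)² + (-6)²) = √100 = 10
|V_5V_1| = √((24)² + (-7)²) = √625 = 25
Perimeter = 5 + 10 + 12 + 10 + 25 = 62.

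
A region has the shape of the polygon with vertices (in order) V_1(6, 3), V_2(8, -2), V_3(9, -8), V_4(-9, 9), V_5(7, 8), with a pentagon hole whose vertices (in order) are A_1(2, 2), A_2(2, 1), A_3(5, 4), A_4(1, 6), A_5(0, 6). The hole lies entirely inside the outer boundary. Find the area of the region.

107

Outer boundary:
Apply the surveyor's formula: 2A = Σ (x_i·y_{i+1} − x_{i+1}·y_i), indices taken mod 5.
Cross-terms: -36, -46, 9, -135, -27  ⇒  Σ = -235
Area = |Σ|/2 = 117.5.
Hole:
A_1→A_2: (2)(1) − (2)(2) = -2
A_2→A_3: (2)(4) − (5)(1) = 3
A_3→A_4: (5)(6) − (1)(4) = 26
A_4→A_5: (1)(6) − (0)(6) = 6
A_5→A_1: (0)(2) − (2)(6) = -12
Σ = 21
Area = |Σ|/2 = 10.5.
Net area = 117.5 − 10.5 = 107.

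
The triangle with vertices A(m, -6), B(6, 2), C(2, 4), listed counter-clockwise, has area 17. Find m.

5

The doubled signed area Σ (x_i y_{i+1} − x_{i+1} y_i) is linear in m.
With m=0 it equals 44; the coefficient of m is -2 (from the two edges through A).
So -2·m + 44 = 2·17 = 34 ⇒ m = 5.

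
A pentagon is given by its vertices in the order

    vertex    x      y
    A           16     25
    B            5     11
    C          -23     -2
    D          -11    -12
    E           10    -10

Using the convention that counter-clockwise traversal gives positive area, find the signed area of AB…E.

594

Apply Gauss's area formula: 2A = Σ (x_i·y_{i+1} − x_{i+1}·y_i), indices taken mod 5.
Σ = (51) + (243) + (254) + (230) + (410) = 1188
Signed area = Σ/2 = 594 (positive ⇒ counter-clockwise traversal).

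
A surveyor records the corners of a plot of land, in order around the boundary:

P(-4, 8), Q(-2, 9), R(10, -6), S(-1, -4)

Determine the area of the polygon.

84

Apply the shoelace formula: 2A = Σ (x_i·y_{i+1} − x_{i+1}·y_i), indices taken mod 4.
Σ = (-20) + (-78) + (-46) + (-24) = -168
Area = |Σ|/2 = 84.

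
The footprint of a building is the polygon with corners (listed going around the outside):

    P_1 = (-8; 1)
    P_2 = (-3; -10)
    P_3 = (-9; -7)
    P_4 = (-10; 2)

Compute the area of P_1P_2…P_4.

34

Apply the shoelace formula: 2A = Σ (x_i·y_{i+1} − x_{i+1}·y_i), indices taken mod 4.
Σ = (83) + (-69) + (-88) + (6) = -68
Area = |Σ|/2 = 34.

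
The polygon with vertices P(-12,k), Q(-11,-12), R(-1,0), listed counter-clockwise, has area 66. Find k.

0

The doubled signed area Σ (x_i y_{i+1} − x_{i+1} y_i) is linear in k.
With k=0 it equals 132; the coefficient of k is 10 (from the two edges through P).
So 10·k + 132 = 2·66 = 132 ⇒ k = 0.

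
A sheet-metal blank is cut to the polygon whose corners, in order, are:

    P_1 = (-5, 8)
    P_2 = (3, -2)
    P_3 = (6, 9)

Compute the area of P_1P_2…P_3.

59

Σ = (-14) + (39) + (93) = 118
Area = |Σ|/2 = 59.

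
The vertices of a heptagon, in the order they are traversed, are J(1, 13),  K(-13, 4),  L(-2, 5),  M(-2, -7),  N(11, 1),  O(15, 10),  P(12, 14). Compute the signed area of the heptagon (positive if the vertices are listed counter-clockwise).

271

Apply the surveyor's formula: 2A = Σ (x_i·y_{i+1} − x_{i+1}·y_i), indices taken mod 7.
Cross-terms: 173, -57, 24, 75, 95, 90, 142  ⇒  Σ = 542
Signed area = Σ/2 = 271 (positive ⇒ counter-clockwise traversal).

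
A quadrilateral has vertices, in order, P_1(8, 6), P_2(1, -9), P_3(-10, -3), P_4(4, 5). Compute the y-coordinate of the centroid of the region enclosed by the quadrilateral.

Apply the shoelace (surveyor's) formula. First the cross-terms c_i = x_i·y_{i+1} − x_{i+1}·y_i:
  -78, -93, -38, -16  ⇒  2A = -225, A = -112.5.
Then Σ (y_i + y_{i+1})·c_i = 1098, so ȳ = 1098 / (6·(-112.5)) = -122/75.

-122/75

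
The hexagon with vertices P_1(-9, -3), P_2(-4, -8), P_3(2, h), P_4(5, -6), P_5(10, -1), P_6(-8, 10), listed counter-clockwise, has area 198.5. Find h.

The doubled signed area Σ (x_i y_{i+1} − x_{i+1} y_i) is linear in h.
With h=0 it equals 325; the coefficient of h is -9 (from the two edges through P_3).
So -9·h + 325 = 2·198.5 = 397 ⇒ h = -8.

-8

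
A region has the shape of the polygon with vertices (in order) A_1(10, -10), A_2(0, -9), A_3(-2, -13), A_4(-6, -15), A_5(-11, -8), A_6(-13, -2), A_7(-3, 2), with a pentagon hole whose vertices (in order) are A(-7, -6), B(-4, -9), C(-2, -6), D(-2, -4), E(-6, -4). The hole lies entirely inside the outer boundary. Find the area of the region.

172

Outer boundary:
Σ = (-90) + (-18) + (-48) + (-117) + (-82) + (-32) + (10) = -377
Area = |Σ|/2 = 188.5.
Hole:
Apply the shoelace (surveyor's) formula: 2A = Σ (x_i·y_{i+1} − x_{i+1}·y_i), indices taken mod 5.
Σ = (39) + (6) + (-4) + (-16) + (8) = 33
Area = |Σ|/2 = 16.5.
Net area = 188.5 − 16.5 = 172.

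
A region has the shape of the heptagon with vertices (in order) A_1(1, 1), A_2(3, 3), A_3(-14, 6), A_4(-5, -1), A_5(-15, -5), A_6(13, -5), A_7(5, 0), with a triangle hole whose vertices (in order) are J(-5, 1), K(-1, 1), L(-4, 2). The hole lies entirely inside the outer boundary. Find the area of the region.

140

Outer boundary:
Cross-terms: 0, 60, 44, 10, 140, 25, 5  ⇒  Σ = 284
Area = |Σ|/2 = 142.
Hole:
Σ = (-4) + (2) + (6) = 4
Area = |Σ|/2 = 2.
Net area = 142 − 2 = 140.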